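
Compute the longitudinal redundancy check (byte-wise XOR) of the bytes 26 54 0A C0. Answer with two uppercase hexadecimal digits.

B8

XOR the bytes together:
  start with 0x26
  0x26 ⊕ 0x54 = 0x72
  0x72 ⊕ 0x0A = 0x78
  0x78 ⊕ 0xC0 = 0xB8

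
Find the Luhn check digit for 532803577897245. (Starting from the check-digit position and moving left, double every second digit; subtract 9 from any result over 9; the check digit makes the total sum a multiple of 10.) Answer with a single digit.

Partial digits right→left: 5 4 2 7 9 8 7 7 5 3 0 8 2 3 5
Double every second digit counting from the check-digit position (so the 1st, 3rd, 5th, ... of the partial from the right).
  doubled (with −9 where >9): 1 4 9 5 1 0 4 1 → sum 25
  kept as-is: 4 7 8 7 3 8 3 → sum 40
Total = 25 + 40 = 65.
Check digit = (10 − (65 mod 10)) mod 10 = 5.

5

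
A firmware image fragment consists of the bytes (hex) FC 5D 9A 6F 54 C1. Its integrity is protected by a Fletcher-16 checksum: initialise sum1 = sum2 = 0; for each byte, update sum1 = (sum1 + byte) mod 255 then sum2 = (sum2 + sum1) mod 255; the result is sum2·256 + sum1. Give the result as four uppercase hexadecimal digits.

Running sums (mod 255):
  after byte 0 (FC): sum1=252, sum2=252
  after byte 1 (5D): sum1=90, sum2=87
  after byte 2 (9A): sum1=244, sum2=76
  after byte 3 (6F): sum1=100, sum2=176
  after byte 4 (54): sum1=184, sum2=105
  after byte 5 (C1): sum1=122, sum2=227
Checksum = sum2·256 + sum1 = 227·256 + 122 = 58234 = 0xE37A.

E37A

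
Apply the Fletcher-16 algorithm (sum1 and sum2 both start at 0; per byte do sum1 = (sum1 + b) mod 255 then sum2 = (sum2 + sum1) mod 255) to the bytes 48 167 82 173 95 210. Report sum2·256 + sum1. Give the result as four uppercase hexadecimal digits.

Running sums (mod 255):
  after byte 0 (48): sum1=48, sum2=48
  after byte 1 (167): sum1=215, sum2=8
  after byte 2 (82): sum1=42, sum2=50
  after byte 3 (173): sum1=215, sum2=10
  after byte 4 (95): sum1=55, sum2=65
  after byte 5 (210): sum1=10, sum2=75
Checksum = sum2·256 + sum1 = 75·256 + 10 = 19210 = 0x4B0A.

4B0A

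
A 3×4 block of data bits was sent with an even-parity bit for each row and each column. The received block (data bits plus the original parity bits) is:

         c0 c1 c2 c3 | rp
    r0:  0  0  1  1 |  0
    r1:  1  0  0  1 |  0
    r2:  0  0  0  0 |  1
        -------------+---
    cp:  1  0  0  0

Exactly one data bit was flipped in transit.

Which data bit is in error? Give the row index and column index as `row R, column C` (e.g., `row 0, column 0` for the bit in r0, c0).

Recompute each row's even parity and compare to rp:
  r0: data parity 0, sent rp 0 → ok
  r1: data parity 0, sent rp 0 → ok
  r2: data parity 0, sent rp 1 → mismatch
Recompute each column's even parity and compare to cp:
  c0: data parity 1, sent cp 1 → ok
  c1: data parity 0, sent cp 0 → ok
  c2: data parity 1, sent cp 0 → mismatch
  c3: data parity 0, sent cp 0 → ok
Exactly one row (r2) and one column (c2) fail → the flipped bit is at their intersection.

row 2, column 2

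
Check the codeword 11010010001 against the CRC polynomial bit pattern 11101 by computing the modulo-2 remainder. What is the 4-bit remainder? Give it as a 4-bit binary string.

0001

Modulo-2 division of 11010010001 by 11101:
  pos 0: 11010 XOR 11101 = 00111
  pos 2: 11101 XOR 11101 = 00000
Remainder = 0001 (nonzero — an error is detected).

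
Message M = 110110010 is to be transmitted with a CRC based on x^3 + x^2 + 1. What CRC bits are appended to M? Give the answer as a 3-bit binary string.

Append 3 zeros: 110110010000. Divide by 1101 (XOR where the leading bit is 1):
  pos 0: 1101 XOR 1101 = 0000
  pos 4: 1001 XOR 1101 = 0100
  pos 5: 1000 XOR 1101 = 0101
  pos 6: 1010 XOR 1101 = 0111
  pos 7: 1110 XOR 1101 = 0011
Remainder (last 3 bits) = 110. This is the CRC / FCS.

110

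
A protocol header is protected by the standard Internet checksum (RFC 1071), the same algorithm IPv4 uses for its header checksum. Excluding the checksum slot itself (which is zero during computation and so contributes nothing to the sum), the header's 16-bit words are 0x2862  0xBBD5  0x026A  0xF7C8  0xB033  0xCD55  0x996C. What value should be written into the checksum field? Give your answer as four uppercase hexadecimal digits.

One's-complement addition (fold any carry out of bit 15 back into bit 0):
  0x2862 + 0xBBD5 = 0x0E437
  0xE437 + 0x026A = 0x0E6A1
  0xE6A1 + 0xF7C8 = 0x1DE69 → wrap carry → 0xDE6A
  0xDE6A + 0xB033 = 0x18E9D → wrap carry → 0x8E9E
  0x8E9E + 0xCD55 = 0x15BF3 → wrap carry → 0x5BF4
  0x5BF4 + 0x996C = 0x0F560
One's-complement sum = 0xF560.
Checksum = ~0xF560 & 0xFFFF = 0x0A9F.

0A9F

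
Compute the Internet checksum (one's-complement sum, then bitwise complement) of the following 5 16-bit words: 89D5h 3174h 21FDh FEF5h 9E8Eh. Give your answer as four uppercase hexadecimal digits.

8534

One's-complement addition (fold any carry out of bit 15 back into bit 0):
  0x89D5 + 0x3174 = 0x0BB49
  0xBB49 + 0x21FD = 0x0DD46
  0xDD46 + 0xFEF5 = 0x1DC3B → wrap carry → 0xDC3C
  0xDC3C + 0x9E8E = 0x17ACA → wrap carry → 0x7ACB
One's-complement sum = 0x7ACB.
Checksum = ~0x7ACB & 0xFFFF = 0x8534.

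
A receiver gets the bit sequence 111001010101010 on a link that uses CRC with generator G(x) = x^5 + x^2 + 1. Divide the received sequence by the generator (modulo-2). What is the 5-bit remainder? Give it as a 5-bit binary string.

01110

Modulo-2 division of 111001010101010 by 100101:
  pos 0: 111001 XOR 100101 = 011100
  pos 1: 111000 XOR 100101 = 011101
  pos 2: 111011 XOR 100101 = 011110
  pos 3: 111100 XOR 100101 = 011001
  pos 4: 110011 XOR 100101 = 010110
  pos 5: 101100 XOR 100101 = 001001
  pos 7: 100110 XOR 100101 = 000011
Remainder = 01110 (nonzero — an error is detected).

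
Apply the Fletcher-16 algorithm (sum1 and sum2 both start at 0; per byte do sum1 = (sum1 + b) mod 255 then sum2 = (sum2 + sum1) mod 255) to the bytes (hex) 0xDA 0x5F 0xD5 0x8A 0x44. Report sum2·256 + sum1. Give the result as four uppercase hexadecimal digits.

Running sums (mod 255):
  after byte 0 (0xDA): sum1=218, sum2=218
  after byte 1 (0x5F): sum1=58, sum2=21
  after byte 2 (0xD5): sum1=16, sum2=37
  after byte 3 (0x8A): sum1=154, sum2=191
  after byte 4 (0x44): sum1=222, sum2=158
Checksum = sum2·256 + sum1 = 158·256 + 222 = 40670 = 0x9EDE.

9EDE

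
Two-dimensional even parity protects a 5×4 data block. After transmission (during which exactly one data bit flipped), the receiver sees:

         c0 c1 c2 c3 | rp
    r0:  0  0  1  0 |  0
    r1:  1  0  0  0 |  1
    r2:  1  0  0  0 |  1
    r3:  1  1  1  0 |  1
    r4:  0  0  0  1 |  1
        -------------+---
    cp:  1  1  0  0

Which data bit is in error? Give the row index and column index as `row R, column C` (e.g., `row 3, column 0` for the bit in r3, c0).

Recompute each row's even parity and compare to rp:
  r0: data parity 1, sent rp 0 → mismatch
  r1: data parity 1, sent rp 1 → ok
  r2: data parity 1, sent rp 1 → ok
  r3: data parity 1, sent rp 1 → ok
  r4: data parity 1, sent rp 1 → ok
Recompute each column's even parity and compare to cp:
  c0: data parity 1, sent cp 1 → ok
  c1: data parity 1, sent cp 1 → ok
  c2: data parity 0, sent cp 0 → ok
  c3: data parity 1, sent cp 0 → mismatch
Exactly one row (r0) and one column (c3) fail → the flipped bit is at their intersection.

row 0, column 3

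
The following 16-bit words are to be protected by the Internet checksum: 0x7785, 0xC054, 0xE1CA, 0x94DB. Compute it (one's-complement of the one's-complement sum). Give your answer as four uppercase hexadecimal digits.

One's-complement addition (fold any carry out of bit 15 back into bit 0):
  0x7785 + 0xC054 = 0x137D9 → wrap carry → 0x37DA
  0x37DA + 0xE1CA = 0x119A4 → wrap carry → 0x19A5
  0x19A5 + 0x94DB = 0x0AE80
One's-complement sum = 0xAE80.
Checksum = ~0xAE80 & 0xFFFF = 0x517F.

517F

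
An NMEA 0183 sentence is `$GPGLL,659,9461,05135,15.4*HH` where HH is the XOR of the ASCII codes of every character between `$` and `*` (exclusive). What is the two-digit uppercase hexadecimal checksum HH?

4C

XOR the ASCII codes of the payload characters:
  'G' = 0x47 → acc = 0x47
  'P' = 0x50 → acc = 0x17
  'G' = 0x47 → acc = 0x50
  'L' = 0x4C → acc = 0x1C
  'L' = 0x4C → acc = 0x50
  ',' = 0x2C → acc = 0x7C
  '6' = 0x36 → acc = 0x4A
  '5' = 0x35 → acc = 0x7F
  '9' = 0x39 → acc = 0x46
  ',' = 0x2C → acc = 0x6A
  '9' = 0x39 → acc = 0x53
  '4' = 0x34 → acc = 0x67
  '6' = 0x36 → acc = 0x51
  '1' = 0x31 → acc = 0x60
  ',' = 0x2C → acc = 0x4C
  '0' = 0x30 → acc = 0x7C
  '5' = 0x35 → acc = 0x49
  '1' = 0x31 → acc = 0x78
  '3' = 0x33 → acc = 0x4B
  '5' = 0x35 → acc = 0x7E
  ',' = 0x2C → acc = 0x52
  '1' = 0x31 → acc = 0x63
  '5' = 0x35 → acc = 0x56
  '.' = 0x2E → acc = 0x78
  '4' = 0x34 → acc = 0x4C
Checksum = 0x4C.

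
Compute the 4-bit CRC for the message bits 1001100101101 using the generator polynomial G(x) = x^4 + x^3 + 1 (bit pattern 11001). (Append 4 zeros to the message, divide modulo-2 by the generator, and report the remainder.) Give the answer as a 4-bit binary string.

0011

Append 4 zeros: 10011001011010000. Divide by 11001 (XOR where the leading bit is 1):
  pos 0: 10011 XOR 11001 = 01010
  pos 1: 10100 XOR 11001 = 01101
  pos 2: 11010 XOR 11001 = 00011
  pos 5: 11101 XOR 11001 = 00100
  pos 7: 10010 XOR 11001 = 01011
  pos 8: 10111 XOR 11001 = 01110
  pos 9: 11100 XOR 11001 = 00101
  pos 11: 10100 XOR 11001 = 01101
  pos 12: 11010 XOR 11001 = 00011
Remainder (last 4 bits) = 0011. This is the CRC / FCS.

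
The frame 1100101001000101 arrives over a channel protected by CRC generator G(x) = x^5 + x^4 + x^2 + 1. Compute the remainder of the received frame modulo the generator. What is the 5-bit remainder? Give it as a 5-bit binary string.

10110

Modulo-2 division of 1100101001000101 by 110101:
  pos 0: 110010 XOR 110101 = 000111
  pos 3: 111100 XOR 110101 = 001001
  pos 5: 100110 XOR 110101 = 010011
  pos 6: 100110 XOR 110101 = 010011
  pos 7: 100110 XOR 110101 = 010011
  pos 8: 100111 XOR 110101 = 010010
  pos 9: 100100 XOR 110101 = 010001
  pos 10: 100011 XOR 110101 = 010110
Remainder = 10110 (nonzero — an error is detected).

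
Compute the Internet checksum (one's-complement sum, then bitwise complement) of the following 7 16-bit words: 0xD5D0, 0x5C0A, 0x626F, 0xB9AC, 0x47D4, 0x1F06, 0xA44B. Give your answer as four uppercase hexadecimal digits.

One's-complement addition (fold any carry out of bit 15 back into bit 0):
  0xD5D0 + 0x5C0A = 0x131DA → wrap carry → 0x31DB
  0x31DB + 0x626F = 0x0944A
  0x944A + 0xB9AC = 0x14DF6 → wrap carry → 0x4DF7
  0x4DF7 + 0x47D4 = 0x095CB
  0x95CB + 0x1F06 = 0x0B4D1
  0xB4D1 + 0xA44B = 0x1591C → wrap carry → 0x591D
One's-complement sum = 0x591D.
Checksum = ~0x591D & 0xFFFF = 0xA6E2.

A6E2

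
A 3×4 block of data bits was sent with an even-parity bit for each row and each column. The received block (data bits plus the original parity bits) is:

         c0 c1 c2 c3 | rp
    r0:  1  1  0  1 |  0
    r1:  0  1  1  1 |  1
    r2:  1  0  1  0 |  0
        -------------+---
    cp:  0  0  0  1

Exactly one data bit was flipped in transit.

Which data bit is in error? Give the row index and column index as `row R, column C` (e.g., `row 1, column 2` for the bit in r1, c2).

row 0, column 3

Recompute each row's even parity and compare to rp:
  r0: data parity 1, sent rp 0 → mismatch
  r1: data parity 1, sent rp 1 → ok
  r2: data parity 0, sent rp 0 → ok
Recompute each column's even parity and compare to cp:
  c0: data parity 0, sent cp 0 → ok
  c1: data parity 0, sent cp 0 → ok
  c2: data parity 0, sent cp 0 → ok
  c3: data parity 0, sent cp 1 → mismatch
Exactly one row (r0) and one column (c3) fail → the flipped bit is at their intersection.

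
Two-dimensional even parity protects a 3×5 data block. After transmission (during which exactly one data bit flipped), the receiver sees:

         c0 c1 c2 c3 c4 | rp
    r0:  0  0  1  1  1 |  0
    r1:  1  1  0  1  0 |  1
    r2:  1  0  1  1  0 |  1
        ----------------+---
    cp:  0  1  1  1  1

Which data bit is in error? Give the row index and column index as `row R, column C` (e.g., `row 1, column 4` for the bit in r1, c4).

Recompute each row's even parity and compare to rp:
  r0: data parity 1, sent rp 0 → mismatch
  r1: data parity 1, sent rp 1 → ok
  r2: data parity 1, sent rp 1 → ok
Recompute each column's even parity and compare to cp:
  c0: data parity 0, sent cp 0 → ok
  c1: data parity 1, sent cp 1 → ok
  c2: data parity 0, sent cp 1 → mismatch
  c3: data parity 1, sent cp 1 → ok
  c4: data parity 1, sent cp 1 → ok
Exactly one row (r0) and one column (c2) fail → the flipped bit is at their intersection.

row 0, column 2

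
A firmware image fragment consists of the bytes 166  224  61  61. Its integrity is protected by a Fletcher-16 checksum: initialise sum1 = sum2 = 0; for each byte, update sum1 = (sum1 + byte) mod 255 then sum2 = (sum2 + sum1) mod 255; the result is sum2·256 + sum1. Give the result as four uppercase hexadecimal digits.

F402

Running sums (mod 255):
  after byte 0 (166): sum1=166, sum2=166
  after byte 1 (224): sum1=135, sum2=46
  after byte 2 (61): sum1=196, sum2=242
  after byte 3 (61): sum1=2, sum2=244
Checksum = sum2·256 + sum1 = 244·256 + 2 = 62466 = 0xF402.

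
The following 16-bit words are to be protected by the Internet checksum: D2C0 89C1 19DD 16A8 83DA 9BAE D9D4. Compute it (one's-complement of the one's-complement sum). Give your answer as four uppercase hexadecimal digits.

799A

One's-complement addition (fold any carry out of bit 15 back into bit 0):
  0xD2C0 + 0x89C1 = 0x15C81 → wrap carry → 0x5C82
  0x5C82 + 0x19DD = 0x0765F
  0x765F + 0x16A8 = 0x08D07
  0x8D07 + 0x83DA = 0x110E1 → wrap carry → 0x10E2
  0x10E2 + 0x9BAE = 0x0AC90
  0xAC90 + 0xD9D4 = 0x18664 → wrap carry → 0x8665
One's-complement sum = 0x8665.
Checksum = ~0x8665 & 0xFFFF = 0x799A.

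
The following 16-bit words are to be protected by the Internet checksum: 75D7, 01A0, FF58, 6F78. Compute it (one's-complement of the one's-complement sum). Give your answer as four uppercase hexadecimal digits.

One's-complement addition (fold any carry out of bit 15 back into bit 0):
  0x75D7 + 0x01A0 = 0x07777
  0x7777 + 0xFF58 = 0x176CF → wrap carry → 0x76D0
  0x76D0 + 0x6F78 = 0x0E648
One's-complement sum = 0xE648.
Checksum = ~0xE648 & 0xFFFF = 0x19B7.

19B7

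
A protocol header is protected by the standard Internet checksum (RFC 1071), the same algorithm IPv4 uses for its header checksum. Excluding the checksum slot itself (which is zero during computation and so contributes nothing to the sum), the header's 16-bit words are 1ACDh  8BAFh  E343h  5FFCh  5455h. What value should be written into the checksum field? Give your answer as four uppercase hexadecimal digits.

C1ED

One's-complement addition (fold any carry out of bit 15 back into bit 0):
  0x1ACD + 0x8BAF = 0x0A67C
  0xA67C + 0xE343 = 0x189BF → wrap carry → 0x89C0
  0x89C0 + 0x5FFC = 0x0E9BC
  0xE9BC + 0x5455 = 0x13E11 → wrap carry → 0x3E12
One's-complement sum = 0x3E12.
Checksum = ~0x3E12 & 0xFFFF = 0xC1ED.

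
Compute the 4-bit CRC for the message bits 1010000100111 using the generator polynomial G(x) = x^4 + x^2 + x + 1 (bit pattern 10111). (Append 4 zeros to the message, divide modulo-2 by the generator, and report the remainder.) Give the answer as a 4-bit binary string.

0011

Append 4 zeros: 10100001001110000. Divide by 10111 (XOR where the leading bit is 1):
  pos 0: 10100 XOR 10111 = 00011
  pos 3: 11001 XOR 10111 = 01110
  pos 4: 11100 XOR 10111 = 01011
  pos 5: 10110 XOR 10111 = 00001
  pos 9: 11110 XOR 10111 = 01001
  pos 10: 10010 XOR 10111 = 00101
  pos 12: 10100 XOR 10111 = 00011
Remainder (last 4 bits) = 0011. This is the CRC / FCS.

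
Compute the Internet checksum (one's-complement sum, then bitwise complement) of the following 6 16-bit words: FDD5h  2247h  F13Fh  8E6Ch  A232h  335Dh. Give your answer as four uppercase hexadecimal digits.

One's-complement addition (fold any carry out of bit 15 back into bit 0):
  0xFDD5 + 0x2247 = 0x1201C → wrap carry → 0x201D
  0x201D + 0xF13F = 0x1115C → wrap carry → 0x115D
  0x115D + 0x8E6C = 0x09FC9
  0x9FC9 + 0xA232 = 0x141FB → wrap carry → 0x41FC
  0x41FC + 0x335D = 0x07559
One's-complement sum = 0x7559.
Checksum = ~0x7559 & 0xFFFF = 0x8AA6.

8AA6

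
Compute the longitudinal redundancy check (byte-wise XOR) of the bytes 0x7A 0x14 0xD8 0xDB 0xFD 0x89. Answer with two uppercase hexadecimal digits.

19

XOR the bytes together:
  start with 0x7A
  0x7A ⊕ 0x14 = 0x6E
  0x6E ⊕ 0xD8 = 0xB6
  0xB6 ⊕ 0xDB = 0x6D
  0x6D ⊕ 0xFD = 0x90
  0x90 ⊕ 0x89 = 0x19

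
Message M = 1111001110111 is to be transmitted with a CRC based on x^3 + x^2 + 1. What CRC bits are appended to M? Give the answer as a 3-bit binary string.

000

Append 3 zeros: 1111001110111000. Divide by 1101 (XOR where the leading bit is 1):
  pos 0: 1111 XOR 1101 = 0010
  pos 2: 1000 XOR 1101 = 0101
  pos 3: 1011 XOR 1101 = 0110
  pos 4: 1101 XOR 1101 = 0000
  pos 8: 1011 XOR 1101 = 0110
  pos 9: 1101 XOR 1101 = 0000
Remainder (last 3 bits) = 000. This is the CRC / FCS.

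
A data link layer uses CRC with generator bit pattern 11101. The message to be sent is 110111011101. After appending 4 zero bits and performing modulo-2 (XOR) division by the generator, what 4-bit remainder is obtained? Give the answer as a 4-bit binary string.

0001

Append 4 zeros: 1101110111010000. Divide by 11101 (XOR where the leading bit is 1):
  pos 0: 11011 XOR 11101 = 00110
  pos 2: 11010 XOR 11101 = 00111
  pos 4: 11111 XOR 11101 = 00010
  pos 7: 10101 XOR 11101 = 01000
  pos 8: 10000 XOR 11101 = 01101
  pos 9: 11010 XOR 11101 = 00111
  pos 11: 11100 XOR 11101 = 00001
Remainder (last 4 bits) = 0001. This is the CRC / FCS.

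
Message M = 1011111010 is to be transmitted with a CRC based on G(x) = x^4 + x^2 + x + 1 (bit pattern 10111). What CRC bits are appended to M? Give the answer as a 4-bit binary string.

1101

Append 4 zeros: 10111110100000. Divide by 10111 (XOR where the leading bit is 1):
  pos 0: 10111 XOR 10111 = 00000
  pos 5: 11010 XOR 10111 = 01101
  pos 6: 11010 XOR 10111 = 01101
  pos 7: 11010 XOR 10111 = 01101
  pos 8: 11010 XOR 10111 = 01101
  pos 9: 11010 XOR 10111 = 01101
Remainder (last 4 bits) = 1101. This is the CRC / FCS.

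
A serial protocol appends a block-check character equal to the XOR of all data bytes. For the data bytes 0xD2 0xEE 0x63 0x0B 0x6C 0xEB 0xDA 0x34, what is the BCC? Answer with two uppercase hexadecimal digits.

XOR the bytes together:
  start with 0xD2
  0xD2 ⊕ 0xEE = 0x3C
  0x3C ⊕ 0x63 = 0x5F
  0x5F ⊕ 0x0B = 0x54
  0x54 ⊕ 0x6C = 0x38
  0x38 ⊕ 0xEB = 0xD3
  0xD3 ⊕ 0xDA = 0x09
  0x09 ⊕ 0x34 = 0x3D

3D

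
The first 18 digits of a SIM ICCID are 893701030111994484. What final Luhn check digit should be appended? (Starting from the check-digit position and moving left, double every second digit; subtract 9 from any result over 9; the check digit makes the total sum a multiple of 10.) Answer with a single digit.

6

Partial digits right→left: 4 8 4 4 9 9 1 1 1 0 3 0 1 0 7 3 9 8
Double every second digit counting from the check-digit position (so the 1st, 3rd, 5th, ... of the partial from the right).
  doubled (with −9 where >9): 8 8 9 2 2 6 2 5 9 → sum 51
  kept as-is: 8 4 9 1 0 0 0 3 8 → sum 33
Total = 51 + 33 = 84.
Check digit = (10 − (84 mod 10)) mod 10 = 6.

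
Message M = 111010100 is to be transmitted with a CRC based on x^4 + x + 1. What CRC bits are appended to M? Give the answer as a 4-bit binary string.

1111

Append 4 zeros: 1110101000000. Divide by 10011 (XOR where the leading bit is 1):
  pos 0: 11101 XOR 10011 = 01110
  pos 1: 11100 XOR 10011 = 01111
  pos 2: 11111 XOR 10011 = 01100
  pos 3: 11000 XOR 10011 = 01011
  pos 4: 10110 XOR 10011 = 00101
  pos 6: 10100 XOR 10011 = 00111
  pos 8: 11100 XOR 10011 = 01111
Remainder (last 4 bits) = 1111. This is the CRC / FCS.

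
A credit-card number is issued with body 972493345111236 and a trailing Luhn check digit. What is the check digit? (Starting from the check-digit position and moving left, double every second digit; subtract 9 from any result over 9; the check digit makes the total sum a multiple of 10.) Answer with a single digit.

9

Partial digits right→left: 6 3 2 1 1 1 5 4 3 3 9 4 2 7 9
Double every second digit counting from the check-digit position (so the 1st, 3rd, 5th, ... of the partial from the right).
  doubled (with −9 where >9): 3 4 2 1 6 9 4 9 → sum 38
  kept as-is: 3 1 1 4 3 4 7 → sum 23
Total = 38 + 23 = 61.
Check digit = (10 − (61 mod 10)) mod 10 = 9.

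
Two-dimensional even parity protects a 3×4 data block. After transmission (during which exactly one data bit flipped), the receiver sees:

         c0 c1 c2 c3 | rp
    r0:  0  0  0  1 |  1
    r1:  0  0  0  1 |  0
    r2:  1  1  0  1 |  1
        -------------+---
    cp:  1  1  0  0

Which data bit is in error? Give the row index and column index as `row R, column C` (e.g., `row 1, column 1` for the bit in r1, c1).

row 1, column 3

Recompute each row's even parity and compare to rp:
  r0: data parity 1, sent rp 1 → ok
  r1: data parity 1, sent rp 0 → mismatch
  r2: data parity 1, sent rp 1 → ok
Recompute each column's even parity and compare to cp:
  c0: data parity 1, sent cp 1 → ok
  c1: data parity 1, sent cp 1 → ok
  c2: data parity 0, sent cp 0 → ok
  c3: data parity 1, sent cp 0 → mismatch
Exactly one row (r1) and one column (c3) fail → the flipped bit is at their intersection.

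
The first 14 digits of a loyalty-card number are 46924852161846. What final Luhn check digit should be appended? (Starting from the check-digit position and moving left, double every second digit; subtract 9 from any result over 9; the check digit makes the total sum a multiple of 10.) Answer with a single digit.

Partial digits right→left: 6 4 8 1 6 1 2 5 8 4 2 9 6 4
Double every second digit counting from the check-digit position (so the 1st, 3rd, 5th, ... of the partial from the right).
  doubled (with −9 where >9): 3 7 3 4 7 4 3 → sum 31
  kept as-is: 4 1 1 5 4 9 4 → sum 28
Total = 31 + 28 = 59.
Check digit = (10 − (59 mod 10)) mod 10 = 1.

1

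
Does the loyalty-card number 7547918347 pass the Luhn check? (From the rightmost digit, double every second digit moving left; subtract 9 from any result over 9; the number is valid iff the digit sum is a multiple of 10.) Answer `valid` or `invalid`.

valid

From the right, keep odd positions and double even positions (subtract 9 from any doubled value over 9):
  doubled (positions 2,4,...): 8 7 9 8 5 → sum 37
  kept (positions 1,3,...): 7 3 1 7 5 → sum 23
Total = 60.
60 mod 10 = 0, so the number is valid.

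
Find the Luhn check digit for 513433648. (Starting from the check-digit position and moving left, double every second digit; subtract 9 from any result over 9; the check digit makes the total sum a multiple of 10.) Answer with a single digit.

Partial digits right→left: 8 4 6 3 3 4 3 1 5
Double every second digit counting from the check-digit position (so the 1st, 3rd, 5th, ... of the partial from the right).
  doubled (with −9 where >9): 7 3 6 6 1 → sum 23
  kept as-is: 4 3 4 1 → sum 12
Total = 23 + 12 = 35.
Check digit = (10 − (35 mod 10)) mod 10 = 5.

5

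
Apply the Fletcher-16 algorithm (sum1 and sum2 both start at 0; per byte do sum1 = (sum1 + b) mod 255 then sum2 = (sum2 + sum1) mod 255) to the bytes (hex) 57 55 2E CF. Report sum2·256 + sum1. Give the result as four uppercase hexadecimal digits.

Running sums (mod 255):
  after byte 0 (57): sum1=87, sum2=87
  after byte 1 (55): sum1=172, sum2=4
  after byte 2 (2E): sum1=218, sum2=222
  after byte 3 (CF): sum1=170, sum2=137
Checksum = sum2·256 + sum1 = 137·256 + 170 = 35242 = 0x89AA.

89AA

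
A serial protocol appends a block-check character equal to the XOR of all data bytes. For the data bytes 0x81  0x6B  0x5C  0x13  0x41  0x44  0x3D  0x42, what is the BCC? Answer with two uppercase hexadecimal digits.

DF

XOR the bytes together:
  start with 0x81
  0x81 ⊕ 0x6B = 0xEA
  0xEA ⊕ 0x5C = 0xB6
  0xB6 ⊕ 0x13 = 0xA5
  0xA5 ⊕ 0x41 = 0xE4
  0xE4 ⊕ 0x44 = 0xA0
  0xA0 ⊕ 0x3D = 0x9D
  0x9D ⊕ 0x42 = 0xDF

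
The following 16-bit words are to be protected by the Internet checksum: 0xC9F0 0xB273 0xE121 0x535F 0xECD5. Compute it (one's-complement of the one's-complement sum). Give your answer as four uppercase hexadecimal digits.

6244

One's-complement addition (fold any carry out of bit 15 back into bit 0):
  0xC9F0 + 0xB273 = 0x17C63 → wrap carry → 0x7C64
  0x7C64 + 0xE121 = 0x15D85 → wrap carry → 0x5D86
  0x5D86 + 0x535F = 0x0B0E5
  0xB0E5 + 0xECD5 = 0x19DBA → wrap carry → 0x9DBB
One's-complement sum = 0x9DBB.
Checksum = ~0x9DBB & 0xFFFF = 0x6244.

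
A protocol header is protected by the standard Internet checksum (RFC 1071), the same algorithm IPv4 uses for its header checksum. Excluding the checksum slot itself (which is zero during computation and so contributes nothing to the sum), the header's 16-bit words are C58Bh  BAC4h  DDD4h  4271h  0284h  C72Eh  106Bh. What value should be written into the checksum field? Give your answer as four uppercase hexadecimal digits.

One's-complement addition (fold any carry out of bit 15 back into bit 0):
  0xC58B + 0xBAC4 = 0x1804F → wrap carry → 0x8050
  0x8050 + 0xDDD4 = 0x15E24 → wrap carry → 0x5E25
  0x5E25 + 0x4271 = 0x0A096
  0xA096 + 0x0284 = 0x0A31A
  0xA31A + 0xC72E = 0x16A48 → wrap carry → 0x6A49
  0x6A49 + 0x106B = 0x07AB4
One's-complement sum = 0x7AB4.
Checksum = ~0x7AB4 & 0xFFFF = 0x854B.

854B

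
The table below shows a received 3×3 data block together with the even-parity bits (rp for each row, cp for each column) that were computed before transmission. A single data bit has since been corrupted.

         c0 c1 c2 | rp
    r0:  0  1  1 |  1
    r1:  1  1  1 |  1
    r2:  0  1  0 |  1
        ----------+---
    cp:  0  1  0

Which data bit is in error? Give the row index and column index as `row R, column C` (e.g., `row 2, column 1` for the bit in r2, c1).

row 0, column 0

Recompute each row's even parity and compare to rp:
  r0: data parity 0, sent rp 1 → mismatch
  r1: data parity 1, sent rp 1 → ok
  r2: data parity 1, sent rp 1 → ok
Recompute each column's even parity and compare to cp:
  c0: data parity 1, sent cp 0 → mismatch
  c1: data parity 1, sent cp 1 → ok
  c2: data parity 0, sent cp 0 → ok
Exactly one row (r0) and one column (c0) fail → the flipped bit is at their intersection.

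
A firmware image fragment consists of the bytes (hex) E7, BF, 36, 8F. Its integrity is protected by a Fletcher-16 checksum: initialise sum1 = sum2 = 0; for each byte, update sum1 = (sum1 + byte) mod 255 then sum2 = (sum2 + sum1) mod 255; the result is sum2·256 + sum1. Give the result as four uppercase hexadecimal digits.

DA6D

Running sums (mod 255):
  after byte 0 (E7): sum1=231, sum2=231
  after byte 1 (BF): sum1=167, sum2=143
  after byte 2 (36): sum1=221, sum2=109
  after byte 3 (8F): sum1=109, sum2=218
Checksum = sum2·256 + sum1 = 218·256 + 109 = 55917 = 0xDA6D.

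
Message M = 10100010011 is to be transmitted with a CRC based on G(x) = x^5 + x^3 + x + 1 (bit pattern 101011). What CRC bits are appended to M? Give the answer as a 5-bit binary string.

11111

Append 5 zeros: 1010001001100000. Divide by 101011 (XOR where the leading bit is 1):
  pos 0: 101000 XOR 101011 = 000011
  pos 4: 111001 XOR 101011 = 010010
  pos 5: 100101 XOR 101011 = 001110
  pos 7: 111000 XOR 101011 = 010011
  pos 8: 100110 XOR 101011 = 001101
  pos 10: 110100 XOR 101011 = 011111
Remainder (last 5 bits) = 11111. This is the CRC / FCS.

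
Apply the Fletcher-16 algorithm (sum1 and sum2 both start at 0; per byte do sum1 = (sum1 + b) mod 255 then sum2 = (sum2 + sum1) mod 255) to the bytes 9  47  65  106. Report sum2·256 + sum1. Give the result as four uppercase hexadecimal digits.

Running sums (mod 255):
  after byte 0 (9): sum1=9, sum2=9
  after byte 1 (47): sum1=56, sum2=65
  after byte 2 (65): sum1=121, sum2=186
  after byte 3 (106): sum1=227, sum2=158
Checksum = sum2·256 + sum1 = 158·256 + 227 = 40675 = 0x9EE3.

9EE3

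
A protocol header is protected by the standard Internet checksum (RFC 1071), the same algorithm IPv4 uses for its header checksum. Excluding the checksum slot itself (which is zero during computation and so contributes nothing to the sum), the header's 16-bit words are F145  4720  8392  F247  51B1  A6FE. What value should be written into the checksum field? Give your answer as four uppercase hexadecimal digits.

One's-complement addition (fold any carry out of bit 15 back into bit 0):
  0xF145 + 0x4720 = 0x13865 → wrap carry → 0x3866
  0x3866 + 0x8392 = 0x0BBF8
  0xBBF8 + 0xF247 = 0x1AE3F → wrap carry → 0xAE40
  0xAE40 + 0x51B1 = 0x0FFF1
  0xFFF1 + 0xA6FE = 0x1A6EF → wrap carry → 0xA6F0
One's-complement sum = 0xA6F0.
Checksum = ~0xA6F0 & 0xFFFF = 0x590F.

590F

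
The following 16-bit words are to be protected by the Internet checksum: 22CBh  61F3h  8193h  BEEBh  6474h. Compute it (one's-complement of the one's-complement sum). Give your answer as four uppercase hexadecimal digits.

D64D

One's-complement addition (fold any carry out of bit 15 back into bit 0):
  0x22CB + 0x61F3 = 0x084BE
  0x84BE + 0x8193 = 0x10651 → wrap carry → 0x0652
  0x0652 + 0xBEEB = 0x0C53D
  0xC53D + 0x6474 = 0x129B1 → wrap carry → 0x29B2
One's-complement sum = 0x29B2.
Checksum = ~0x29B2 & 0xFFFF = 0xD64D.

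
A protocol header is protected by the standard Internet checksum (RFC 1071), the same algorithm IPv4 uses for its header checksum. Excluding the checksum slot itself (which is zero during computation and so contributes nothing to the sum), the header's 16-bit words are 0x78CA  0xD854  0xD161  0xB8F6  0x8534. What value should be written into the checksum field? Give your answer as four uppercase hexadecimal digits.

9F53

One's-complement addition (fold any carry out of bit 15 back into bit 0):
  0x78CA + 0xD854 = 0x1511E → wrap carry → 0x511F
  0x511F + 0xD161 = 0x12280 → wrap carry → 0x2281
  0x2281 + 0xB8F6 = 0x0DB77
  0xDB77 + 0x8534 = 0x160AB → wrap carry → 0x60AC
One's-complement sum = 0x60AC.
Checksum = ~0x60AC & 0xFFFF = 0x9F53.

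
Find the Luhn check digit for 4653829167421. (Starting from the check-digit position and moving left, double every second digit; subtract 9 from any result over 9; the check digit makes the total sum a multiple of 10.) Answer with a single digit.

1

Partial digits right→left: 1 2 4 7 6 1 9 2 8 3 5 6 4
Double every second digit counting from the check-digit position (so the 1st, 3rd, 5th, ... of the partial from the right).
  doubled (with −9 where >9): 2 8 3 9 7 1 8 → sum 38
  kept as-is: 2 7 1 2 3 6 → sum 21
Total = 38 + 21 = 59.
Check digit = (10 − (59 mod 10)) mod 10 = 1.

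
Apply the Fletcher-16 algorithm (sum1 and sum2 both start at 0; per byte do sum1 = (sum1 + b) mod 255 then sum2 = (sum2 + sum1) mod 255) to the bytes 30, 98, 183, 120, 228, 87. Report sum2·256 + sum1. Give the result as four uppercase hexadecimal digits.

Running sums (mod 255):
  after byte 0 (30): sum1=30, sum2=30
  after byte 1 (98): sum1=128, sum2=158
  after byte 2 (183): sum1=56, sum2=214
  after byte 3 (120): sum1=176, sum2=135
  after byte 4 (228): sum1=149, sum2=29
  after byte 5 (87): sum1=236, sum2=10
Checksum = sum2·256 + sum1 = 10·256 + 236 = 2796 = 0x0AEC.

0AEC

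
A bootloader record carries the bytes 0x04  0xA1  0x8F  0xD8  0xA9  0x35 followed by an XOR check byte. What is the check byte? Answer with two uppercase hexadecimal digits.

6E

XOR the bytes together:
  start with 0x04
  0x04 ⊕ 0xA1 = 0xA5
  0xA5 ⊕ 0x8F = 0x2A
  0x2A ⊕ 0xD8 = 0xF2
  0xF2 ⊕ 0xA9 = 0x5B
  0x5B ⊕ 0x35 = 0x6E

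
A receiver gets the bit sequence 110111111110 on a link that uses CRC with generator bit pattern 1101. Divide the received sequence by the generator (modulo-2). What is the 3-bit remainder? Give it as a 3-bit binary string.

000

Modulo-2 division of 110111111110 by 1101:
  pos 0: 1101 XOR 1101 = 0000
  pos 4: 1111 XOR 1101 = 0010
  pos 6: 1011 XOR 1101 = 0110
  pos 7: 1101 XOR 1101 = 0000
Remainder = 000 (zero — the frame passes the CRC check).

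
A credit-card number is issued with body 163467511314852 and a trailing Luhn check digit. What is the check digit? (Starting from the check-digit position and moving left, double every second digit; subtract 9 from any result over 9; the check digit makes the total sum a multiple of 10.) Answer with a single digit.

3

Partial digits right→left: 2 5 8 4 1 3 1 1 5 7 6 4 3 6 1
Double every second digit counting from the check-digit position (so the 1st, 3rd, 5th, ... of the partial from the right).
  doubled (with −9 where >9): 4 7 2 2 1 3 6 2 → sum 27
  kept as-is: 5 4 3 1 7 4 6 → sum 30
Total = 27 + 30 = 57.
Check digit = (10 − (57 mod 10)) mod 10 = 3.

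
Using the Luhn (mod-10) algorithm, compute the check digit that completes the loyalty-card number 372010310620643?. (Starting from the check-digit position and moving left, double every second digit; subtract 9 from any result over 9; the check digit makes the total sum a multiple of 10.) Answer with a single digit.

1

Partial digits right→left: 3 4 6 0 2 6 0 1 3 0 1 0 2 7 3
Double every second digit counting from the check-digit position (so the 1st, 3rd, 5th, ... of the partial from the right).
  doubled (with −9 where >9): 6 3 4 0 6 2 4 6 → sum 31
  kept as-is: 4 0 6 1 0 0 7 → sum 18
Total = 31 + 18 = 49.
Check digit = (10 − (49 mod 10)) mod 10 = 1.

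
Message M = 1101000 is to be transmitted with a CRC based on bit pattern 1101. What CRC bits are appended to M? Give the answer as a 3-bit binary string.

Append 3 zeros: 1101000000. Divide by 1101 (XOR where the leading bit is 1):
  pos 0: 1101 XOR 1101 = 0000
Remainder (last 3 bits) = 000. This is the CRC / FCS.

000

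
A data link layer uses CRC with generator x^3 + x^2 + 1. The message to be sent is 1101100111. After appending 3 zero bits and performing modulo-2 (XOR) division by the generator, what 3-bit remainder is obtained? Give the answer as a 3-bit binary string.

Append 3 zeros: 1101100111000. Divide by 1101 (XOR where the leading bit is 1):
  pos 0: 1101 XOR 1101 = 0000
  pos 4: 1001 XOR 1101 = 0100
  pos 5: 1001 XOR 1101 = 0100
  pos 6: 1001 XOR 1101 = 0100
  pos 7: 1000 XOR 1101 = 0101
  pos 8: 1010 XOR 1101 = 0111
  pos 9: 1110 XOR 1101 = 0011
Remainder (last 3 bits) = 011. This is the CRC / FCS.

011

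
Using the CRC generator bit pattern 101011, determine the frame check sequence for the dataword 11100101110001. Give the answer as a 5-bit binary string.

Append 5 zeros: 1110010111000100000. Divide by 101011 (XOR where the leading bit is 1):
  pos 0: 111001 XOR 101011 = 010010
  pos 1: 100100 XOR 101011 = 001111
  pos 3: 111111 XOR 101011 = 010100
  pos 4: 101001 XOR 101011 = 000010
  pos 8: 100001 XOR 101011 = 001010
  pos 10: 101000 XOR 101011 = 000011
Remainder (last 5 bits) = 11000. This is the CRC / FCS.

11000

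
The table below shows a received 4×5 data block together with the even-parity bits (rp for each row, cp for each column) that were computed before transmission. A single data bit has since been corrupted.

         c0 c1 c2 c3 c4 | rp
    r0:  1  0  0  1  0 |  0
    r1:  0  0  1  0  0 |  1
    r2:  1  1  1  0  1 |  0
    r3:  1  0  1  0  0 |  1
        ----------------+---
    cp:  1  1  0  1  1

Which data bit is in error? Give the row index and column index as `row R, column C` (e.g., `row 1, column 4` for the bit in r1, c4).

row 3, column 2

Recompute each row's even parity and compare to rp:
  r0: data parity 0, sent rp 0 → ok
  r1: data parity 1, sent rp 1 → ok
  r2: data parity 0, sent rp 0 → ok
  r3: data parity 0, sent rp 1 → mismatch
Recompute each column's even parity and compare to cp:
  c0: data parity 1, sent cp 1 → ok
  c1: data parity 1, sent cp 1 → ok
  c2: data parity 1, sent cp 0 → mismatch
  c3: data parity 1, sent cp 1 → ok
  c4: data parity 1, sent cp 1 → ok
Exactly one row (r3) and one column (c2) fail → the flipped bit is at their intersection.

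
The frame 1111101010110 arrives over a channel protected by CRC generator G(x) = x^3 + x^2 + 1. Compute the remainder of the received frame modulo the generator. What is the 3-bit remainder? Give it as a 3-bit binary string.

Modulo-2 division of 1111101010110 by 1101:
  pos 0: 1111 XOR 1101 = 0010
  pos 2: 1010 XOR 1101 = 0111
  pos 3: 1111 XOR 1101 = 0010
  pos 5: 1001 XOR 1101 = 0100
  pos 6: 1000 XOR 1101 = 0101
  pos 7: 1011 XOR 1101 = 0110
  pos 8: 1101 XOR 1101 = 0000
Remainder = 000 (zero — the frame passes the CRC check).

000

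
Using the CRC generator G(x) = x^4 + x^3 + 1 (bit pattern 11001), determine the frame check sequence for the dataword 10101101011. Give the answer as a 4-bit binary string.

Append 4 zeros: 101011010110000. Divide by 11001 (XOR where the leading bit is 1):
  pos 0: 10101 XOR 11001 = 01100
  pos 1: 11001 XOR 11001 = 00000
  pos 7: 10110 XOR 11001 = 01111
  pos 8: 11110 XOR 11001 = 00111
  pos 10: 11100 XOR 11001 = 00101
Remainder (last 4 bits) = 0101. This is the CRC / FCS.

0101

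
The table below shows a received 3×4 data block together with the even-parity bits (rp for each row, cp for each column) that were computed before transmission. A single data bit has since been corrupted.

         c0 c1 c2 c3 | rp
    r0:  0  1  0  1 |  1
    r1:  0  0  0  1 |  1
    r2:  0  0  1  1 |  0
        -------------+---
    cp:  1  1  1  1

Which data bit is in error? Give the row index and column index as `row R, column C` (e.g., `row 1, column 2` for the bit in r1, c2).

row 0, column 0

Recompute each row's even parity and compare to rp:
  r0: data parity 0, sent rp 1 → mismatch
  r1: data parity 1, sent rp 1 → ok
  r2: data parity 0, sent rp 0 → ok
Recompute each column's even parity and compare to cp:
  c0: data parity 0, sent cp 1 → mismatch
  c1: data parity 1, sent cp 1 → ok
  c2: data parity 1, sent cp 1 → ok
  c3: data parity 1, sent cp 1 → ok
Exactly one row (r0) and one column (c0) fail → the flipped bit is at their intersection.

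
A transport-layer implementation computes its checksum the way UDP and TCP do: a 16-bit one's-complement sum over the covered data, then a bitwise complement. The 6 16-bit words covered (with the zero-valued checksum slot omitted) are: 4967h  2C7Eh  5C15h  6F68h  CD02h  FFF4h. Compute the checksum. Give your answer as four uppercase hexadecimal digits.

F1A4

One's-complement addition (fold any carry out of bit 15 back into bit 0):
  0x4967 + 0x2C7E = 0x075E5
  0x75E5 + 0x5C15 = 0x0D1FA
  0xD1FA + 0x6F68 = 0x14162 → wrap carry → 0x4163
  0x4163 + 0xCD02 = 0x10E65 → wrap carry → 0x0E66
  0x0E66 + 0xFFF4 = 0x10E5A → wrap carry → 0x0E5B
One's-complement sum = 0x0E5B.
Checksum = ~0x0E5B & 0xFFFF = 0xF1A4.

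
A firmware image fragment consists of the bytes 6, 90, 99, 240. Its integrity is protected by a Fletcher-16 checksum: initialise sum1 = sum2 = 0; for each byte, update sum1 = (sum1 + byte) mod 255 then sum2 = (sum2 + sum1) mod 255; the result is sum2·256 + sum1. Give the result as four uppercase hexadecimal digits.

DEB4

Running sums (mod 255):
  after byte 0 (6): sum1=6, sum2=6
  after byte 1 (90): sum1=96, sum2=102
  after byte 2 (99): sum1=195, sum2=42
  after byte 3 (240): sum1=180, sum2=222
Checksum = sum2·256 + sum1 = 222·256 + 180 = 57012 = 0xDEB4.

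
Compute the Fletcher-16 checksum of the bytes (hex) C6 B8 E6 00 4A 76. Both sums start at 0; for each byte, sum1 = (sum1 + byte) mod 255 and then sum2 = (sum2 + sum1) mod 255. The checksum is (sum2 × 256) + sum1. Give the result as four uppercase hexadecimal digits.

EA27

Running sums (mod 255):
  after byte 0 (C6): sum1=198, sum2=198
  after byte 1 (B8): sum1=127, sum2=70
  after byte 2 (E6): sum1=102, sum2=172
  after byte 3 (00): sum1=102, sum2=19
  after byte 4 (4A): sum1=176, sum2=195
  after byte 5 (76): sum1=39, sum2=234
Checksum = sum2·256 + sum1 = 234·256 + 39 = 59943 = 0xEA27.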